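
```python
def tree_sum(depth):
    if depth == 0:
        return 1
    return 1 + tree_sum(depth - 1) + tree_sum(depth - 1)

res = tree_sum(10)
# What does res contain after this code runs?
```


tree_sum(10)
= 1 + tree_sum(9) + tree_sum(9)
= 1 + 2 * tree_sum(9)
tree_sum(k) = 2^(k+1) - 1
tree_sum(0) = 1
tree_sum(1) = 3
tree_sum(2) = 7
tree_sum(3) = 15
tree_sum(4) = 31
tree_sum(10) = 2^11 - 1 = 2047


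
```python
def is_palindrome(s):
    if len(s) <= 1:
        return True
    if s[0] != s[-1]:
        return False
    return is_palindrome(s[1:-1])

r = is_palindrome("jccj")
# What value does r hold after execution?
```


is_palindrome("jccj")
"jccj": s[0]='j' == s[-1]='j' -> is_palindrome("cc")
"cc": s[0]='c' == s[-1]='c' -> is_palindrome("")
"": len <= 1 -> True
= True


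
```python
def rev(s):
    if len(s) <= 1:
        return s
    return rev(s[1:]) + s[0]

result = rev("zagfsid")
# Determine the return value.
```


rev("zagfsid")
= rev("agfsid") + "z"
= rev("gfsid") + "a" + "z"
= rev("fsid") + "g" + "a" + "z"
= rev("sid") + "f" + "g" + "a" + "z"
= rev("id") + "s" + "f" + "g" + "a" + "z"
= rev("d") + "i" + "s" + "f" + "g" + "a" + "z"
= "d" + "i" + "s" + "f" + "g" + "a" + "z"
= "disfgaz"


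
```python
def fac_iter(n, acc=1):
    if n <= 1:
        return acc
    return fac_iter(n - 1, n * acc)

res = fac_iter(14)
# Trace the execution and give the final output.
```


fac_iter(14, 1)
= fac_iter(13, 14 * 1) = fac_iter(13, 14)
= fac_iter(12, 13 * 14) = fac_iter(12, 182)
= fac_iter(11, 12 * 182) = fac_iter(11, 2184)
= fac_iter(10, 11 * 2184) = fac_iter(10, 24024)
= fac_iter(9, 10 * 24024) = fac_iter(9, 240240)
= fac_iter(8, 9 * 240240) = fac_iter(8, 2162160)
= fac_iter(7, 8 * 2162160) = fac_iter(7, 17297280)
= fac_iter(6, 7 * 17297280) = fac_iter(6, 121080960)
= fac_iter(5, 6 * 121080960) = fac_iter(5, 726485760)
= fac_iter(4, 5 * 726485760) = fac_iter(4, 3632428800)
= fac_iter(3, 4 * 3632428800) = fac_iter(3, 14529715200)
= fac_iter(2, 3 * 14529715200) = fac_iter(2, 43589145600)
= fac_iter(1, 2 * 43589145600) = fac_iter(1, 87178291200)
n <= 1, return acc = 87178291200


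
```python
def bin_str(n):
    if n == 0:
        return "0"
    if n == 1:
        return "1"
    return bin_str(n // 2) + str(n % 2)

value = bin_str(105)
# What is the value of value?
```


bin_str(105)
= bin_str(52) + "1"
= bin_str(26) + "0" + "1"
= bin_str(13) + "0" + "0" + "1"
= bin_str(6) + "1" + "0" + "0" + "1"
= bin_str(3) + "0" + "1" + "0" + "0" + "1"
= bin_str(1) + "1" + "0" + "1" + "0" + "0" + "1"
= "1" + "1" + "0" + "1" + "0" + "0" + "1"
= "1101001"


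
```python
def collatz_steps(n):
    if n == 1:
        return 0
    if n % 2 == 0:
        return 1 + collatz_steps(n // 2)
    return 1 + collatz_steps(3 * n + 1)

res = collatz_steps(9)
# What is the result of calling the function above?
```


collatz_steps(9)
9 is odd -> 3*9+1 = 28 -> collatz_steps(28)
28 is even -> collatz_steps(14)
14 is even -> collatz_steps(7)
7 is odd -> 3*7+1 = 22 -> collatz_steps(22)
22 is even -> collatz_steps(11)
11 is odd -> 3*11+1 = 34 -> collatz_steps(34)
34 is even -> collatz_steps(17)
17 is odd -> 3*17+1 = 52 -> collatz_steps(52)
52 is even -> collatz_steps(26)
26 is even -> collatz_steps(13)
13 is odd -> 3*13+1 = 40 -> collatz_steps(40)
40 is even -> collatz_steps(20)
20 is even -> collatz_steps(10)
10 is even -> collatz_steps(5)
5 is odd -> 3*5+1 = 16 -> collatz_steps(16)
16 is even -> collatz_steps(8)
8 is even -> collatz_steps(4)
4 is even -> collatz_steps(2)
2 is even -> collatz_steps(1)
Reached 1 after 19 steps
= 19


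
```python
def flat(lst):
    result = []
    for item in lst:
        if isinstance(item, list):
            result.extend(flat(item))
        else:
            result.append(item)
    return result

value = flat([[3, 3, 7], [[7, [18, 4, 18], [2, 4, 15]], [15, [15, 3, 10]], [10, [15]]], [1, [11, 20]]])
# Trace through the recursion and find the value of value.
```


flat([[3, 3, 7], [[7, [18, 4, 18], [2, 4, 15]], [15, [15, 3, 10]], [10, [15]]], [1, [11, 20]]])
Processing each element:
  [3, 3, 7] is a list -> flat recursively -> [3, 3, 7]
  [[7, [18, 4, 18], [2, 4, 15]], [15, [15, 3, 10]], [10, [15]]] is a list -> flat recursively -> [7, 18, 4, 18, 2, 4, 15, 15, 15, 3, 10, 10, 15]
  [1, [11, 20]] is a list -> flat recursively -> [1, 11, 20]
= [3, 3, 7, 7, 18, 4, 18, 2, 4, 15, 15, 15, 3, 10, 10, 15, 1, 11, 20]


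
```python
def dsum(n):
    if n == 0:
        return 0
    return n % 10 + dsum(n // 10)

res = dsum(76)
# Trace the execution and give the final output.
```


dsum(76)
= 6 + dsum(7)
= 6 + 7 + dsum(0)
= 6 + 7 + 0
= 13


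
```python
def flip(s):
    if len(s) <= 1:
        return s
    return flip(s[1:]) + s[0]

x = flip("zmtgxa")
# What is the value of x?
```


flip("zmtgxa")
= flip("mtgxa") + "z"
= flip("tgxa") + "m" + "z"
= flip("gxa") + "t" + "m" + "z"
= flip("xa") + "g" + "t" + "m" + "z"
= flip("a") + "x" + "g" + "t" + "m" + "z"
= "a" + "x" + "g" + "t" + "m" + "z"
= "axgtmz"


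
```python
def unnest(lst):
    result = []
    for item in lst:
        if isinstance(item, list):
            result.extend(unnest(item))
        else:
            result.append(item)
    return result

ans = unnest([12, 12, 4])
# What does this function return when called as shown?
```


unnest([12, 12, 4])
Processing each element:
  12 is not a list -> append 12
  12 is not a list -> append 12
  4 is not a list -> append 4
= [12, 12, 4]


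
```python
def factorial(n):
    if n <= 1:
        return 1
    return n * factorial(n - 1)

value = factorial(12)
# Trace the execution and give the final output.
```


factorial(12)
= 12 * factorial(11)
= 12 * 11 * factorial(10)
= 12 * 11 * 10 * factorial(9)
= 12 * 11 * 10 * 9 * factorial(8)
= 12 * 11 * 10 * 9 * 8 * factorial(7)
= 12 * 11 * 10 * 9 * 8 * 7 * factorial(6)
= 12 * 11 * 10 * 9 * 8 * 7 * 6 * factorial(5)
= 12 * 11 * 10 * 9 * 8 * 7 * 6 * 5 * factorial(4)
= 12 * 11 * 10 * 9 * 8 * 7 * 6 * 5 * 4 * factorial(3)
= 12 * 11 * 10 * 9 * 8 * 7 * 6 * 5 * 4 * 3 * factorial(2)
= 12 * 11 * 10 * 9 * 8 * 7 * 6 * 5 * 4 * 3 * 2 * factorial(1)
= 12 * 11 * 10 * 9 * 8 * 7 * 6 * 5 * 4 * 3 * 2 * 1
= 479001600


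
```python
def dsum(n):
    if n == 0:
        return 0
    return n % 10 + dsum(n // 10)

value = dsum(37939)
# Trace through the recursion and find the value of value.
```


dsum(37939)
= 9 + dsum(3793)
= 9 + 3 + dsum(379)
= 9 + 3 + 9 + dsum(37)
= 9 + 3 + 9 + 7 + dsum(3)
= 9 + 3 + 9 + 7 + 3 + dsum(0)
= 9 + 3 + 9 + 7 + 3 + 0
= 31


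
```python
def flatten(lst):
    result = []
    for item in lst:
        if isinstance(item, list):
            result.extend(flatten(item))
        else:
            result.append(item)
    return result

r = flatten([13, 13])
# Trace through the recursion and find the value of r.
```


flatten([13, 13])
Processing each element:
  13 is not a list -> append 13
  13 is not a list -> append 13
= [13, 13]


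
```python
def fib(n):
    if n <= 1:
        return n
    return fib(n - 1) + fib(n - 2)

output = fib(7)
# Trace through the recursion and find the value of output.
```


fib(7)
= fib(6) + fib(5)
= (fib(5) + fib(4)) + fib(5)
Computing bottom-up: fib(0)=0, fib(1)=1, fib(2)=1, fib(3)=2, fib(4)=3, fib(5)=5, fib(6)=8, fib(7)=13
= 13


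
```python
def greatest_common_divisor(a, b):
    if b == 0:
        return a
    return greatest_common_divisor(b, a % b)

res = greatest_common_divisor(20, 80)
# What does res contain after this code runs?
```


greatest_common_divisor(20, 80)
= greatest_common_divisor(80, 20 % 80) = greatest_common_divisor(80, 20)
= greatest_common_divisor(20, 80 % 20) = greatest_common_divisor(20, 0)
b == 0, return a = 20


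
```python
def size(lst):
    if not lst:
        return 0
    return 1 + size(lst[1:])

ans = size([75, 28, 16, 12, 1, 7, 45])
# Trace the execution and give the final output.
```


size([75, 28, 16, 12, 1, 7, 45])
= 1 + size([28, 16, 12, 1, 7, 45])
= 1 + 1 + size([16, 12, 1, 7, 45])
= 1 + 1 + 1 + size([12, 1, 7, 45])
= 1 + 1 + 1 + 1 + size([1, 7, 45])
= 1 + 1 + 1 + 1 + 1 + size([7, 45])
= 1 + 1 + 1 + 1 + 1 + 1 + size([45])
= 1 + 1 + 1 + 1 + 1 + 1 + 1 + size([])
= 1 + 1 + 1 + 1 + 1 + 1 + 1 + 0
= 7


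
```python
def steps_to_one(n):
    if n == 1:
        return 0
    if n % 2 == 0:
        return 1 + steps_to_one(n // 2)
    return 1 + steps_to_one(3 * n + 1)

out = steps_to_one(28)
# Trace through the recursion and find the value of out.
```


steps_to_one(28)
28 is even -> steps_to_one(14)
14 is even -> steps_to_one(7)
7 is odd -> 3*7+1 = 22 -> steps_to_one(22)
22 is even -> steps_to_one(11)
11 is odd -> 3*11+1 = 34 -> steps_to_one(34)
34 is even -> steps_to_one(17)
17 is odd -> 3*17+1 = 52 -> steps_to_one(52)
52 is even -> steps_to_one(26)
26 is even -> steps_to_one(13)
13 is odd -> 3*13+1 = 40 -> steps_to_one(40)
40 is even -> steps_to_one(20)
20 is even -> steps_to_one(10)
10 is even -> steps_to_one(5)
5 is odd -> 3*5+1 = 16 -> steps_to_one(16)
16 is even -> steps_to_one(8)
8 is even -> steps_to_one(4)
4 is even -> steps_to_one(2)
2 is even -> steps_to_one(1)
Reached 1 after 18 steps
= 18


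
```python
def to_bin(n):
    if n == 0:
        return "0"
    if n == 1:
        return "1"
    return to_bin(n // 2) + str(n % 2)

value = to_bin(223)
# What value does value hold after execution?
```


to_bin(223)
= to_bin(111) + "1"
= to_bin(55) + "1" + "1"
= to_bin(27) + "1" + "1" + "1"
= to_bin(13) + "1" + "1" + "1" + "1"
= to_bin(6) + "1" + "1" + "1" + "1" + "1"
= to_bin(3) + "0" + "1" + "1" + "1" + "1" + "1"
= to_bin(1) + "1" + "0" + "1" + "1" + "1" + "1" + "1"
= "1" + "1" + "0" + "1" + "1" + "1" + "1" + "1"
= "11011111"


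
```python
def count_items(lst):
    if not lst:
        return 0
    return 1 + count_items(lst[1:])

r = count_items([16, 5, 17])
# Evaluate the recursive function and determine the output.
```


count_items([16, 5, 17])
= 1 + count_items([5, 17])
= 1 + 1 + count_items([17])
= 1 + 1 + 1 + count_items([])
= 1 + 1 + 1 + 0
= 3


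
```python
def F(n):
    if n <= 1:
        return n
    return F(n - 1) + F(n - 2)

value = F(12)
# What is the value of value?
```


F(12)
= F(11) + F(10)
= (F(10) + F(9)) + F(10)
Computing bottom-up: F(0)=0, F(1)=1, F(2)=1, F(3)=2, F(4)=3, F(5)=5, F(6)=8, F(7)=13, F(8)=21, F(9)=34, F(10)=55, F(11)=89, F(12)=144
= 144


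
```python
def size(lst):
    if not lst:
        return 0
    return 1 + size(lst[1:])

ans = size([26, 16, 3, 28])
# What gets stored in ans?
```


size([26, 16, 3, 28])
= 1 + size([16, 3, 28])
= 1 + 1 + size([3, 28])
= 1 + 1 + 1 + size([28])
= 1 + 1 + 1 + 1 + size([])
= 1 + 1 + 1 + 1 + 0
= 4


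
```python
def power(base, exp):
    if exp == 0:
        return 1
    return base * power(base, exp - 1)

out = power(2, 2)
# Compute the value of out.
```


power(2, 2)
= 2 * power(2, 1)
= 2 * 2 * power(2, 0)
= 2 * 2 * 1
= 4


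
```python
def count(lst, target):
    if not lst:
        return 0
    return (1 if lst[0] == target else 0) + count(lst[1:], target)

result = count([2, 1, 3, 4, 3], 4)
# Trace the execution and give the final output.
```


count([2, 1, 3, 4, 3], 4)
lst[0]=2 != 4: 0 + count([1, 3, 4, 3], 4)
lst[0]=1 != 4: 0 + count([3, 4, 3], 4)
lst[0]=3 != 4: 0 + count([4, 3], 4)
lst[0]=4 == 4: 1 + count([3], 4)
lst[0]=3 != 4: 0 + count([], 4)
= 1


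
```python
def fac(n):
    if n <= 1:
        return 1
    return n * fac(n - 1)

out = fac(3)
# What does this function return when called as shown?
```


fac(3)
= 3 * fac(2)
= 3 * 2 * fac(1)
= 3 * 2 * 1
= 6


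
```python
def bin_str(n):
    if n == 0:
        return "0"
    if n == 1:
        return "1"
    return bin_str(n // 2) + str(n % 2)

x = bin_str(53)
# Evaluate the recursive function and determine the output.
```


bin_str(53)
= bin_str(26) + "1"
= bin_str(13) + "0" + "1"
= bin_str(6) + "1" + "0" + "1"
= bin_str(3) + "0" + "1" + "0" + "1"
= bin_str(1) + "1" + "0" + "1" + "0" + "1"
= "1" + "1" + "0" + "1" + "0" + "1"
= "110101"


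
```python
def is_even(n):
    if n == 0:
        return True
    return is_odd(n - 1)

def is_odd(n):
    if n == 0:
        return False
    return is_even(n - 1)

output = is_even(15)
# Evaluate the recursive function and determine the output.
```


is_even(15)
= is_odd(14)
= is_even(13)
= is_odd(12)
= is_even(11)
= is_odd(10)
= is_even(9)
= is_odd(8)
= is_even(7)
= is_odd(6)
= is_even(5)
= is_odd(4)
= is_even(3)
= is_odd(2)
= is_even(1)
= is_odd(0)
n == 0: return False
= False


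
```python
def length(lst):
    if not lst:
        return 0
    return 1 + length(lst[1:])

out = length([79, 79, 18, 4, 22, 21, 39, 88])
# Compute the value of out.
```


length([79, 79, 18, 4, 22, 21, 39, 88])
= 1 + length([79, 18, 4, 22, 21, 39, 88])
= 1 + 1 + length([18, 4, 22, 21, 39, 88])
= 1 + 1 + 1 + length([4, 22, 21, 39, 88])
= 1 + 1 + 1 + 1 + length([22, 21, 39, 88])
= 1 + 1 + 1 + 1 + 1 + length([21, 39, 88])
= 1 + 1 + 1 + 1 + 1 + 1 + length([39, 88])
= 1 + 1 + 1 + 1 + 1 + 1 + 1 + length([88])
= 1 + 1 + 1 + 1 + 1 + 1 + 1 + 1 + length([])
= 1 + 1 + 1 + 1 + 1 + 1 + 1 + 1 + 0
= 8


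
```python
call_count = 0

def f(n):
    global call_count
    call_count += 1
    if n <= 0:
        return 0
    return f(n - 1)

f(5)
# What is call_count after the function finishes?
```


f(5) calls f(4) calls ... calls f(0)
Total calls: 5 + 1 (for base case) = 6


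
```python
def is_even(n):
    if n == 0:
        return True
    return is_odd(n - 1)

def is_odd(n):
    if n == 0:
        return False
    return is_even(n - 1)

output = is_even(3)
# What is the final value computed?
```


is_even(3)
= is_odd(2)
= is_even(1)
= is_odd(0)
n == 0: return False
= False


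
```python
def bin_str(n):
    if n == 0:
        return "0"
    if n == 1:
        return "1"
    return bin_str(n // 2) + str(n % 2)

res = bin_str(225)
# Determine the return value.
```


bin_str(225)
= bin_str(112) + "1"
= bin_str(56) + "0" + "1"
= bin_str(28) + "0" + "0" + "1"
= bin_str(14) + "0" + "0" + "0" + "1"
= bin_str(7) + "0" + "0" + "0" + "0" + "1"
= bin_str(3) + "1" + "0" + "0" + "0" + "0" + "1"
= bin_str(1) + "1" + "1" + "0" + "0" + "0" + "0" + "1"
= "1" + "1" + "1" + "0" + "0" + "0" + "0" + "1"
= "11100001"


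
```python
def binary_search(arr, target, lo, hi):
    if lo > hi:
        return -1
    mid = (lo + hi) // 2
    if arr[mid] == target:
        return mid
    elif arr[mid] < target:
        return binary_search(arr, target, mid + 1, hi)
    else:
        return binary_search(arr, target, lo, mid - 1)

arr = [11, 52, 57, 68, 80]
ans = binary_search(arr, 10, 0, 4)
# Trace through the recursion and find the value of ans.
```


binary_search(arr, 10, 0, 4)
lo=0, hi=4, mid=2, arr[mid]=57
57 > 10, search left half
lo=0, hi=1, mid=0, arr[mid]=11
11 > 10, search left half
lo > hi, target not found, return -1
= -1


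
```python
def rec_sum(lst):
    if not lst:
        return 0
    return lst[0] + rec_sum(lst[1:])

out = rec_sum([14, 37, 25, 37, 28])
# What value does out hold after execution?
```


rec_sum([14, 37, 25, 37, 28])
= 14 + rec_sum([37, 25, 37, 28])
= 14 + 37 + rec_sum([25, 37, 28])
= 14 + 37 + 25 + rec_sum([37, 28])
= 14 + 37 + 25 + 37 + rec_sum([28])
= 14 + 37 + 25 + 37 + 28 + rec_sum([])
= 14 + 37 + 25 + 37 + 28 + 0
= 141


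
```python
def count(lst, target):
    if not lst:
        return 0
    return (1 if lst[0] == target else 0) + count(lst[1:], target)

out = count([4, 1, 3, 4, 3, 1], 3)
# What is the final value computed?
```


count([4, 1, 3, 4, 3, 1], 3)
lst[0]=4 != 3: 0 + count([1, 3, 4, 3, 1], 3)
lst[0]=1 != 3: 0 + count([3, 4, 3, 1], 3)
lst[0]=3 == 3: 1 + count([4, 3, 1], 3)
lst[0]=4 != 3: 0 + count([3, 1], 3)
lst[0]=3 == 3: 1 + count([1], 3)
lst[0]=1 != 3: 0 + count([], 3)
= 2


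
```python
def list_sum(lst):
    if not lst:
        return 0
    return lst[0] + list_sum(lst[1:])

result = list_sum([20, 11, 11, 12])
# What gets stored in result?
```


list_sum([20, 11, 11, 12])
= 20 + list_sum([11, 11, 12])
= 20 + 11 + list_sum([11, 12])
= 20 + 11 + 11 + list_sum([12])
= 20 + 11 + 11 + 12 + list_sum([])
= 20 + 11 + 11 + 12 + 0
= 54


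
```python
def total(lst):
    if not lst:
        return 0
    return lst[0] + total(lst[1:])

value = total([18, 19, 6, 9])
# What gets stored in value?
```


total([18, 19, 6, 9])
= 18 + total([19, 6, 9])
= 18 + 19 + total([6, 9])
= 18 + 19 + 6 + total([9])
= 18 + 19 + 6 + 9 + total([])
= 18 + 19 + 6 + 9 + 0
= 52


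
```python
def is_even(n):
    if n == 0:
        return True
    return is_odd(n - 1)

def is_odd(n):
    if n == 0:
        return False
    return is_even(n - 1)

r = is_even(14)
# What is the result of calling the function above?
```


is_even(14)
= is_odd(13)
= is_even(12)
= is_odd(11)
= is_even(10)
= is_odd(9)
= is_even(8)
= is_odd(7)
= is_even(6)
= is_odd(5)
= is_even(4)
= is_odd(3)
= is_even(2)
= is_odd(1)
= is_even(0)
n == 0: return True
= True


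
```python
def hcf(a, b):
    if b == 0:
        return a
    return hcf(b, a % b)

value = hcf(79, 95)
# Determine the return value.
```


hcf(79, 95)
= hcf(95, 79 % 95) = hcf(95, 79)
= hcf(79, 95 % 79) = hcf(79, 16)
= hcf(16, 79 % 16) = hcf(16, 15)
= hcf(15, 16 % 15) = hcf(15, 1)
= hcf(1, 15 % 1) = hcf(1, 0)
b == 0, return a = 1


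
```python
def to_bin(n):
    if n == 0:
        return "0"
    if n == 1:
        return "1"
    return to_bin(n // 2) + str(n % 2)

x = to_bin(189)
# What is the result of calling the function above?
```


to_bin(189)
= to_bin(94) + "1"
= to_bin(47) + "0" + "1"
= to_bin(23) + "1" + "0" + "1"
= to_bin(11) + "1" + "1" + "0" + "1"
= to_bin(5) + "1" + "1" + "1" + "0" + "1"
= to_bin(2) + "1" + "1" + "1" + "1" + "0" + "1"
= to_bin(1) + "0" + "1" + "1" + "1" + "1" + "0" + "1"
= "1" + "0" + "1" + "1" + "1" + "1" + "0" + "1"
= "10111101"


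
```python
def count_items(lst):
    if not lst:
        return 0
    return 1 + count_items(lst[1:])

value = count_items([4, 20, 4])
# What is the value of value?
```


count_items([4, 20, 4])
= 1 + count_items([20, 4])
= 1 + 1 + count_items([4])
= 1 + 1 + 1 + count_items([])
= 1 + 1 + 1 + 0
= 3


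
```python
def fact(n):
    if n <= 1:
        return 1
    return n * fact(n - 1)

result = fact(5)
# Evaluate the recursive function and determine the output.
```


fact(5)
= 5 * fact(4)
= 5 * 4 * fact(3)
= 5 * 4 * 3 * fact(2)
= 5 * 4 * 3 * 2 * fact(1)
= 5 * 4 * 3 * 2 * 1
= 120


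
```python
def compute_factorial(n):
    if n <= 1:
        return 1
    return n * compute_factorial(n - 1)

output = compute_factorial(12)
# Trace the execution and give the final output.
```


compute_factorial(12)
= 12 * compute_factorial(11)
= 12 * 11 * compute_factorial(10)
= 12 * 11 * 10 * compute_factorial(9)
= 12 * 11 * 10 * 9 * compute_factorial(8)
= 12 * 11 * 10 * 9 * 8 * compute_factorial(7)
= 12 * 11 * 10 * 9 * 8 * 7 * compute_factorial(6)
= 12 * 11 * 10 * 9 * 8 * 7 * 6 * compute_factorial(5)
= 12 * 11 * 10 * 9 * 8 * 7 * 6 * 5 * compute_factorial(4)
= 12 * 11 * 10 * 9 * 8 * 7 * 6 * 5 * 4 * compute_factorial(3)
= 12 * 11 * 10 * 9 * 8 * 7 * 6 * 5 * 4 * 3 * compute_factorial(2)
= 12 * 11 * 10 * 9 * 8 * 7 * 6 * 5 * 4 * 3 * 2 * compute_factorial(1)
= 12 * 11 * 10 * 9 * 8 * 7 * 6 * 5 * 4 * 3 * 2 * 1
= 479001600


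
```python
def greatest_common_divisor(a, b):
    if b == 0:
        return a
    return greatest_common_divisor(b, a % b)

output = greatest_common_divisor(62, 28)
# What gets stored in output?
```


greatest_common_divisor(62, 28)
= greatest_common_divisor(28, 62 % 28) = greatest_common_divisor(28, 6)
= greatest_common_divisor(6, 28 % 6) = greatest_common_divisor(6, 4)
= greatest_common_divisor(4, 6 % 4) = greatest_common_divisor(4, 2)
= greatest_common_divisor(2, 4 % 2) = greatest_common_divisor(2, 0)
b == 0, return a = 2


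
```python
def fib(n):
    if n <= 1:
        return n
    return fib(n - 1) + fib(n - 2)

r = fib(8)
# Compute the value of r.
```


fib(8)
= fib(7) + fib(6)
= (fib(6) + fib(5)) + fib(6)
Computing bottom-up: fib(0)=0, fib(1)=1, fib(2)=1, fib(3)=2, fib(4)=3, fib(5)=5, fib(6)=8, fib(7)=13, fib(8)=21
= 21


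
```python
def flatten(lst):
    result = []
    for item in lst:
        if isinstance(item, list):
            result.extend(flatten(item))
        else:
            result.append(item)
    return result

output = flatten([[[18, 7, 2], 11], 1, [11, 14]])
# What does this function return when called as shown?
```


flatten([[[18, 7, 2], 11], 1, [11, 14]])
Processing each element:
  [[18, 7, 2], 11] is a list -> flatten recursively -> [18, 7, 2, 11]
  1 is not a list -> append 1
  [11, 14] is a list -> flatten recursively -> [11, 14]
= [18, 7, 2, 11, 1, 11, 14]


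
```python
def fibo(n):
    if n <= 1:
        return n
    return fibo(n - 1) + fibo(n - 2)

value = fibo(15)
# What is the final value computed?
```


fibo(15)
= fibo(14) + fibo(13)
= (fibo(13) + fibo(12)) + fibo(13)
Computing bottom-up: fibo(0)=0, fibo(1)=1, fibo(2)=1, fibo(3)=2, fibo(4)=3, fibo(5)=5, fibo(6)=8, fibo(7)=13, fibo(8)=21, fibo(9)=34, fibo(10)=55, fibo(11)=89, fibo(12)=144, fibo(13)=233, fibo(14)=377, fibo(15)=610
= 610


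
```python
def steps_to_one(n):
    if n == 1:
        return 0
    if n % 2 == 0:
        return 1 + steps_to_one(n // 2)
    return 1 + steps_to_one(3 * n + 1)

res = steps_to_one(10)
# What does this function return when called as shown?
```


steps_to_one(10)
10 is even -> steps_to_one(5)
5 is odd -> 3*5+1 = 16 -> steps_to_one(16)
16 is even -> steps_to_one(8)
8 is even -> steps_to_one(4)
4 is even -> steps_to_one(2)
2 is even -> steps_to_one(1)
Reached 1 after 6 steps
= 6


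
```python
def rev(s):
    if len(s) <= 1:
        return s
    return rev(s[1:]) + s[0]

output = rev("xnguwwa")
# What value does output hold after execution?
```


rev("xnguwwa")
= rev("nguwwa") + "x"
= rev("guwwa") + "n" + "x"
= rev("uwwa") + "g" + "n" + "x"
= rev("wwa") + "u" + "g" + "n" + "x"
= rev("wa") + "w" + "u" + "g" + "n" + "x"
= rev("a") + "w" + "w" + "u" + "g" + "n" + "x"
= "a" + "w" + "w" + "u" + "g" + "n" + "x"
= "awwugnx"


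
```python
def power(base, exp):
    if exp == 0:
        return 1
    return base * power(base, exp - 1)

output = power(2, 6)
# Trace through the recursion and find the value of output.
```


power(2, 6)
= 2 * power(2, 5)
= 2 * 2 * power(2, 4)
= 2 * 2 * 2 * power(2, 3)
= 2 * 2 * 2 * 2 * power(2, 2)
= 2 * 2 * 2 * 2 * 2 * power(2, 1)
= 2 * 2 * 2 * 2 * 2 * 2 * power(2, 0)
= 2 * 2 * 2 * 2 * 2 * 2 * 1
= 64


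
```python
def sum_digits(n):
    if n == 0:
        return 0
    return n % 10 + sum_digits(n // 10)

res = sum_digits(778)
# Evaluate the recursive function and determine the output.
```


sum_digits(778)
= 8 + sum_digits(77)
= 8 + 7 + sum_digits(7)
= 8 + 7 + 7 + sum_digits(0)
= 8 + 7 + 7 + 0
= 22


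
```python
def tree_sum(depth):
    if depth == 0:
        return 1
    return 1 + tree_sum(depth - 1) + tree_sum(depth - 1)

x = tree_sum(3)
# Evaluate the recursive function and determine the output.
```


tree_sum(3)
= 1 + tree_sum(2) + tree_sum(2)
= 1 + 2 * tree_sum(2)
tree_sum(k) = 2^(k+1) - 1
tree_sum(0) = 1
tree_sum(1) = 3
tree_sum(2) = 7
tree_sum(3) = 15
tree_sum(3) = 2^4 - 1 = 15


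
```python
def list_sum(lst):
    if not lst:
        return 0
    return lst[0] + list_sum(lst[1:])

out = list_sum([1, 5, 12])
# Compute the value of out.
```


list_sum([1, 5, 12])
= 1 + list_sum([5, 12])
= 1 + 5 + list_sum([12])
= 1 + 5 + 12 + list_sum([])
= 1 + 5 + 12 + 0
= 18


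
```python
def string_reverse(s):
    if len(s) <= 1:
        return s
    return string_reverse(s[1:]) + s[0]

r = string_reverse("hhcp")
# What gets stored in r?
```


string_reverse("hhcp")
= string_reverse("hcp") + "h"
= string_reverse("cp") + "h" + "h"
= string_reverse("p") + "c" + "h" + "h"
= "p" + "c" + "h" + "h"
= "pchh"


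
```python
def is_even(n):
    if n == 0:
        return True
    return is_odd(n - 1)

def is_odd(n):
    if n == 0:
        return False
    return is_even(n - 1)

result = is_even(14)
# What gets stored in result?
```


is_even(14)
= is_odd(13)
= is_even(12)
= is_odd(11)
= is_even(10)
= is_odd(9)
= is_even(8)
= is_odd(7)
= is_even(6)
= is_odd(5)
= is_even(4)
= is_odd(3)
= is_even(2)
= is_odd(1)
= is_even(0)
n == 0: return True
= True


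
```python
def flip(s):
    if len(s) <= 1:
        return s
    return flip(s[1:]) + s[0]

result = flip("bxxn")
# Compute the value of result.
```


flip("bxxn")
= flip("xxn") + "b"
= flip("xn") + "x" + "b"
= flip("n") + "x" + "x" + "b"
= "n" + "x" + "x" + "b"
= "nxxb"


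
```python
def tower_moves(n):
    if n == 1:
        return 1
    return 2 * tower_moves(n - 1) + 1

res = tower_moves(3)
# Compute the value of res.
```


tower_moves(3)
= 2 * tower_moves(2) + 1
= 2 * (2 * tower_moves(1) + 1) + 1
Now compute bottom-up:
tower_moves(1) = 1
tower_moves(2) = 2 * 1 + 1 = 3
tower_moves(3) = 2 * 3 + 1 = 7
= 7


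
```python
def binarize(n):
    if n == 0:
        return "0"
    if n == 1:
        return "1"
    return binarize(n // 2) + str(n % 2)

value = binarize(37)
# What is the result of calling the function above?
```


binarize(37)
= binarize(18) + "1"
= binarize(9) + "0" + "1"
= binarize(4) + "1" + "0" + "1"
= binarize(2) + "0" + "1" + "0" + "1"
= binarize(1) + "0" + "0" + "1" + "0" + "1"
= "1" + "0" + "0" + "1" + "0" + "1"
= "100101"


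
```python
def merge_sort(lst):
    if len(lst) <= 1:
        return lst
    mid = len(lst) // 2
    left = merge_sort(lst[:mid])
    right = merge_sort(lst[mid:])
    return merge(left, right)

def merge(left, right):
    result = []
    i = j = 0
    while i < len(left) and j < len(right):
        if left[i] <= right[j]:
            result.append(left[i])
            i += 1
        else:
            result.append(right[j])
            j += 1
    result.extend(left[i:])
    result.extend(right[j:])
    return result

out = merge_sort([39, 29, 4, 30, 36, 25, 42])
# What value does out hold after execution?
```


merge_sort([39, 29, 4, 30, 36, 25, 42])
Split into [39, 29, 4] and [30, 36, 25, 42]
Left sorted: [4, 29, 39]
Right sorted: [25, 30, 36, 42]
Merge [4, 29, 39] and [25, 30, 36, 42]
= [4, 25, 29, 30, 36, 39, 42]


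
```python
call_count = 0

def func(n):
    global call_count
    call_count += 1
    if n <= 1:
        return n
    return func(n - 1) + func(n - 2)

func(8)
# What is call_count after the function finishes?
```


func(8) calls func(7) and func(6); each non-base call branches into two more.
Let C(k) = total number of calls made by func(k), including the call to func(k) itself.
Base cases: C(0) = 1, C(1) = 1
Recurrence: C(k) = 1 + C(k-1) + C(k-2)
  C(2) = 1 + C(1) + C(0) = 1 + 1 + 1 = 3
  C(3) = 1 + C(2) + C(1) = 1 + 3 + 1 = 5
  C(4) = 1 + C(3) + C(2) = 1 + 5 + 3 = 9
  C(5) = 1 + C(4) + C(3) = 1 + 9 + 5 = 15
  C(6) = 1 + C(5) + C(4) = 1 + 15 + 9 = 25
  C(7) = 1 + C(6) + C(5) = 1 + 25 + 15 = 41
  C(8) = 1 + C(7) + C(6) = 1 + 41 + 25 = 67
Total calls = C(8) = 67


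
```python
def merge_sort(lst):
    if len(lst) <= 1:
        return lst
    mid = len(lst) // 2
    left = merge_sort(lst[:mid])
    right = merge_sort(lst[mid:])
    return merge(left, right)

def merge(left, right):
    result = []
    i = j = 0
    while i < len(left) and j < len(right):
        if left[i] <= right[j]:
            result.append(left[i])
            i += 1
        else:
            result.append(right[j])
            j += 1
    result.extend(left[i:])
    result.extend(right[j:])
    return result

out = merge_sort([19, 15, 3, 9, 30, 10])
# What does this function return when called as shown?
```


merge_sort([19, 15, 3, 9, 30, 10])
Split into [19, 15, 3] and [9, 30, 10]
Left sorted: [3, 15, 19]
Right sorted: [9, 10, 30]
Merge [3, 15, 19] and [9, 10, 30]
= [3, 9, 10, 15, 19, 30]


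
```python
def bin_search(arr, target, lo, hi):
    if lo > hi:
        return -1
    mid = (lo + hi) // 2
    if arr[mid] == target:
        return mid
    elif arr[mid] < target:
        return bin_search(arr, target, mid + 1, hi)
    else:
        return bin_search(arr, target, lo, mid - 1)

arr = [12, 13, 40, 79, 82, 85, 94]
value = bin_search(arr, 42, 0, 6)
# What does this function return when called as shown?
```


bin_search(arr, 42, 0, 6)
lo=0, hi=6, mid=3, arr[mid]=79
79 > 42, search left half
lo=0, hi=2, mid=1, arr[mid]=13
13 < 42, search right half
lo=2, hi=2, mid=2, arr[mid]=40
40 < 42, search right half
lo > hi, target not found, return -1
= -1


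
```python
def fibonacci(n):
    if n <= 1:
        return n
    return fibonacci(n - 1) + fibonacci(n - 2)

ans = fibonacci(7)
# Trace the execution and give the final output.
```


fibonacci(7)
= fibonacci(6) + fibonacci(5)
= (fibonacci(5) + fibonacci(4)) + fibonacci(5)
Computing bottom-up: fibonacci(0)=0, fibonacci(1)=1, fibonacci(2)=1, fibonacci(3)=2, fibonacci(4)=3, fibonacci(5)=5, fibonacci(6)=8, fibonacci(7)=13
= 13


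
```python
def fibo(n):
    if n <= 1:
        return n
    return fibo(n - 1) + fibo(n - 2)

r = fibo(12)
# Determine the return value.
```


fibo(12)
= fibo(11) + fibo(10)
= (fibo(10) + fibo(9)) + fibo(10)
Computing bottom-up: fibo(0)=0, fibo(1)=1, fibo(2)=1, fibo(3)=2, fibo(4)=3, fibo(5)=5, fibo(6)=8, fibo(7)=13, fibo(8)=21, fibo(9)=34, fibo(10)=55, fibo(11)=89, fibo(12)=144
= 144


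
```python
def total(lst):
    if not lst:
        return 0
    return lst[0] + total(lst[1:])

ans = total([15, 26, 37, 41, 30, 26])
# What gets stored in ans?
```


total([15, 26, 37, 41, 30, 26])
= 15 + total([26, 37, 41, 30, 26])
= 15 + 26 + total([37, 41, 30, 26])
= 15 + 26 + 37 + total([41, 30, 26])
= 15 + 26 + 37 + 41 + total([30, 26])
= 15 + 26 + 37 + 41 + 30 + total([26])
= 15 + 26 + 37 + 41 + 30 + 26 + total([])
= 15 + 26 + 37 + 41 + 30 + 26 + 0
= 175


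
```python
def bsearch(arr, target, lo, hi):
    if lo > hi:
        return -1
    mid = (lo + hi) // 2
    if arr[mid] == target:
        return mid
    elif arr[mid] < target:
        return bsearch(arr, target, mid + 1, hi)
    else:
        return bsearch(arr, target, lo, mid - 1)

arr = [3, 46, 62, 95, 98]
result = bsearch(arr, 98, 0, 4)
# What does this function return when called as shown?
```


bsearch(arr, 98, 0, 4)
lo=0, hi=4, mid=2, arr[mid]=62
62 < 98, search right half
lo=3, hi=4, mid=3, arr[mid]=95
95 < 98, search right half
lo=4, hi=4, mid=4, arr[mid]=98
arr[4] == 98, found at index 4
= 4


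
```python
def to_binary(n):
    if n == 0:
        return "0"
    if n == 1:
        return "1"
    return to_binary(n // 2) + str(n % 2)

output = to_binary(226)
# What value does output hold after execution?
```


to_binary(226)
= to_binary(113) + "0"
= to_binary(56) + "1" + "0"
= to_binary(28) + "0" + "1" + "0"
= to_binary(14) + "0" + "0" + "1" + "0"
= to_binary(7) + "0" + "0" + "0" + "1" + "0"
= to_binary(3) + "1" + "0" + "0" + "0" + "1" + "0"
= to_binary(1) + "1" + "1" + "0" + "0" + "0" + "1" + "0"
= "1" + "1" + "1" + "0" + "0" + "0" + "1" + "0"
= "11100010"


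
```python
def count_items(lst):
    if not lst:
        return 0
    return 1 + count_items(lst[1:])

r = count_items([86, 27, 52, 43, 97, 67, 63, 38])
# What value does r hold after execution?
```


count_items([86, 27, 52, 43, 97, 67, 63, 38])
= 1 + count_items([27, 52, 43, 97, 67, 63, 38])
= 1 + 1 + count_items([52, 43, 97, 67, 63, 38])
= 1 + 1 + 1 + count_items([43, 97, 67, 63, 38])
= 1 + 1 + 1 + 1 + count_items([97, 67, 63, 38])
= 1 + 1 + 1 + 1 + 1 + count_items([67, 63, 38])
= 1 + 1 + 1 + 1 + 1 + 1 + count_items([63, 38])
= 1 + 1 + 1 + 1 + 1 + 1 + 1 + count_items([38])
= 1 + 1 + 1 + 1 + 1 + 1 + 1 + 1 + count_items([])
= 1 + 1 + 1 + 1 + 1 + 1 + 1 + 1 + 0
= 8


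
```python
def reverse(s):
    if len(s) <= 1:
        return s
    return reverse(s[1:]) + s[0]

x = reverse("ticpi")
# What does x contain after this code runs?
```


reverse("ticpi")
= reverse("icpi") + "t"
= reverse("cpi") + "i" + "t"
= reverse("pi") + "c" + "i" + "t"
= reverse("i") + "p" + "c" + "i" + "t"
= "i" + "p" + "c" + "i" + "t"
= "ipcit"


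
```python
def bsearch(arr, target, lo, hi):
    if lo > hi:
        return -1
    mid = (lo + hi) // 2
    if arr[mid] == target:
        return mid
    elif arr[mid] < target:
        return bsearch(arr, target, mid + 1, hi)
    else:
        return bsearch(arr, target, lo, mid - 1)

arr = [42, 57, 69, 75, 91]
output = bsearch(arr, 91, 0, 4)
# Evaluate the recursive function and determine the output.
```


bsearch(arr, 91, 0, 4)
lo=0, hi=4, mid=2, arr[mid]=69
69 < 91, search right half
lo=3, hi=4, mid=3, arr[mid]=75
75 < 91, search right half
lo=4, hi=4, mid=4, arr[mid]=91
arr[4] == 91, found at index 4
= 4


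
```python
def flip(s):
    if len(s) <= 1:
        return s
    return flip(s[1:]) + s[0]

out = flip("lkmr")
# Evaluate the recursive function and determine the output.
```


flip("lkmr")
= flip("kmr") + "l"
= flip("mr") + "k" + "l"
= flip("r") + "m" + "k" + "l"
= "r" + "m" + "k" + "l"
= "rmkl"


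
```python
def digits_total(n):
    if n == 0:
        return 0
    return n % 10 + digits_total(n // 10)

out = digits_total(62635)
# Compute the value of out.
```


digits_total(62635)
= 5 + digits_total(6263)
= 5 + 3 + digits_total(626)
= 5 + 3 + 6 + digits_total(62)
= 5 + 3 + 6 + 2 + digits_total(6)
= 5 + 3 + 6 + 2 + 6 + digits_total(0)
= 5 + 3 + 6 + 2 + 6 + 0
= 22


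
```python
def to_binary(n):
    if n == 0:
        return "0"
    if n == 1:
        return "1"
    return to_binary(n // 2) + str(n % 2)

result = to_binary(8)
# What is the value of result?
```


to_binary(8)
= to_binary(4) + "0"
= to_binary(2) + "0" + "0"
= to_binary(1) + "0" + "0" + "0"
= "1" + "0" + "0" + "0"
= "1000"


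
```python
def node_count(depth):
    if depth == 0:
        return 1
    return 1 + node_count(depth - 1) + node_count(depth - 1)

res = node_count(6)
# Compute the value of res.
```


node_count(6)
= 1 + node_count(5) + node_count(5)
= 1 + 2 * node_count(5)
node_count(k) = 2^(k+1) - 1
node_count(0) = 1
node_count(1) = 3
node_count(2) = 7
node_count(3) = 15
node_count(4) = 31
node_count(6) = 2^7 - 1 = 127


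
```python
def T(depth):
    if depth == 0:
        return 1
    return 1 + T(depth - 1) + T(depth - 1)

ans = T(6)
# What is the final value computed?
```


T(6)
= 1 + T(5) + T(5)
= 1 + 2 * T(5)
T(k) = 2^(k+1) - 1
T(0) = 1
T(1) = 3
T(2) = 7
T(3) = 15
T(4) = 31
T(6) = 2^7 - 1 = 127


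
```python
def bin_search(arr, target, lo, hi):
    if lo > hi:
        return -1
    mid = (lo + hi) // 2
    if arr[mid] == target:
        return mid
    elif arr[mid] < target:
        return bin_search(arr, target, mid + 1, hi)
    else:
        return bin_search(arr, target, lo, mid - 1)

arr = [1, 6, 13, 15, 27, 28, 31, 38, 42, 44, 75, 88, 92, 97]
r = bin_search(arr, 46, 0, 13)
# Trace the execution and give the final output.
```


bin_search(arr, 46, 0, 13)
lo=0, hi=13, mid=6, arr[mid]=31
31 < 46, search right half
lo=7, hi=13, mid=10, arr[mid]=75
75 > 46, search left half
lo=7, hi=9, mid=8, arr[mid]=42
42 < 46, search right half
lo=9, hi=9, mid=9, arr[mid]=44
44 < 46, search right half
lo > hi, target not found, return -1
= -1


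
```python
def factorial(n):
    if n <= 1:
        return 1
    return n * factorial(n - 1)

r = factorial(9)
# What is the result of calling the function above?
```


factorial(9)
= 9 * factorial(8)
= 9 * 8 * factorial(7)
= 9 * 8 * 7 * factorial(6)
= 9 * 8 * 7 * 6 * factorial(5)
= 9 * 8 * 7 * 6 * 5 * factorial(4)
= 9 * 8 * 7 * 6 * 5 * 4 * factorial(3)
= 9 * 8 * 7 * 6 * 5 * 4 * 3 * factorial(2)
= 9 * 8 * 7 * 6 * 5 * 4 * 3 * 2 * factorial(1)
= 9 * 8 * 7 * 6 * 5 * 4 * 3 * 2 * 1
= 362880


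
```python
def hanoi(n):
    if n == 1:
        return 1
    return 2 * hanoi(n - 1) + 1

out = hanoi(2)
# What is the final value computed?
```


hanoi(2)
= 2 * hanoi(1) + 1
Now compute bottom-up:
hanoi(1) = 1
hanoi(2) = 2 * 1 + 1 = 3
= 3


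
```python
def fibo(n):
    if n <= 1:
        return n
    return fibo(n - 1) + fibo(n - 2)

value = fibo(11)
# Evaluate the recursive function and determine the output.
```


fibo(11)
= fibo(10) + fibo(9)
= (fibo(9) + fibo(8)) + fibo(9)
Computing bottom-up: fibo(0)=0, fibo(1)=1, fibo(2)=1, fibo(3)=2, fibo(4)=3, fibo(5)=5, fibo(6)=8, fibo(7)=13, fibo(8)=21, fibo(9)=34, fibo(10)=55, fibo(11)=89
= 89


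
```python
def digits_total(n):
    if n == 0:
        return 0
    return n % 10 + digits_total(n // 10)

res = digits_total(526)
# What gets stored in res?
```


digits_total(526)
= 6 + digits_total(52)
= 6 + 2 + digits_total(5)
= 6 + 2 + 5 + digits_total(0)
= 6 + 2 + 5 + 0
= 13


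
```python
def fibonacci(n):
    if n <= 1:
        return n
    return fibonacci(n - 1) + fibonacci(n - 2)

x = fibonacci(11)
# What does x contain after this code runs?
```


fibonacci(11)
= fibonacci(10) + fibonacci(9)
= (fibonacci(9) + fibonacci(8)) + fibonacci(9)
Computing bottom-up: fibonacci(0)=0, fibonacci(1)=1, fibonacci(2)=1, fibonacci(3)=2, fibonacci(4)=3, fibonacci(5)=5, fibonacci(6)=8, fibonacci(7)=13, fibonacci(8)=21, fibonacci(9)=34, fibonacci(10)=55, fibonacci(11)=89
= 89


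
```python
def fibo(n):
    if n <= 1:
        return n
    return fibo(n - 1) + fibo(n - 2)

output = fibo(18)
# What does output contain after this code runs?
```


fibo(18)
= fibo(17) + fibo(16)
= (fibo(16) + fibo(15)) + fibo(16)
Computing bottom-up: fibo(0)=0, fibo(1)=1, fibo(2)=1, fibo(3)=2, fibo(4)=3, fibo(5)=5, fibo(6)=8, fibo(7)=13, fibo(8)=21, fibo(9)=34, fibo(10)=55, fibo(11)=89, fibo(12)=144, fibo(13)=233, fibo(14)=377, fibo(15)=610, fibo(16)=987, fibo(17)=1597, fibo(18)=2584
= 2584


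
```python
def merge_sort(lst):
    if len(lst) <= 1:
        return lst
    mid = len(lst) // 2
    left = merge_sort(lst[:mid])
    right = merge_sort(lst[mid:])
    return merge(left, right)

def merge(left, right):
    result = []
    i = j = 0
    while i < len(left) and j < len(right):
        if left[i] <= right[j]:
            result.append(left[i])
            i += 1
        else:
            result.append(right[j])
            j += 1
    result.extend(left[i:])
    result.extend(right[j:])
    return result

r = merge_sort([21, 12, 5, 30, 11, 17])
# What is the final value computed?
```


merge_sort([21, 12, 5, 30, 11, 17])
Split into [21, 12, 5] and [30, 11, 17]
Left sorted: [5, 12, 21]
Right sorted: [11, 17, 30]
Merge [5, 12, 21] and [11, 17, 30]
= [5, 11, 12, 17, 21, 30]


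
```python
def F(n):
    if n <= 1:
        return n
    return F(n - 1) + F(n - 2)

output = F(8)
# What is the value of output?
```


F(8)
= F(7) + F(6)
= (F(6) + F(5)) + F(6)
Computing bottom-up: F(0)=0, F(1)=1, F(2)=1, F(3)=2, F(4)=3, F(5)=5, F(6)=8, F(7)=13, F(8)=21
= 21


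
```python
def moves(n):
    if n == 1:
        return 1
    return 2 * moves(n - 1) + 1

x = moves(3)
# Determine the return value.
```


moves(3)
= 2 * moves(2) + 1
= 2 * (2 * moves(1) + 1) + 1
Now compute bottom-up:
moves(1) = 1
moves(2) = 2 * 1 + 1 = 3
moves(3) = 2 * 3 + 1 = 7
= 7


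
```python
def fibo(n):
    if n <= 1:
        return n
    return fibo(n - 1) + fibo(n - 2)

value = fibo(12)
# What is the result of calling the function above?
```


fibo(12)
= fibo(11) + fibo(10)
= (fibo(10) + fibo(9)) + fibo(10)
Computing bottom-up: fibo(0)=0, fibo(1)=1, fibo(2)=1, fibo(3)=2, fibo(4)=3, fibo(5)=5, fibo(6)=8, fibo(7)=13, fibo(8)=21, fibo(9)=34, fibo(10)=55, fibo(11)=89, fibo(12)=144
= 144


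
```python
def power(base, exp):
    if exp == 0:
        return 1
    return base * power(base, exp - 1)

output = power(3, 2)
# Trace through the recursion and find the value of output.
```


power(3, 2)
= 3 * power(3, 1)
= 3 * 3 * power(3, 0)
= 3 * 3 * 1
= 9


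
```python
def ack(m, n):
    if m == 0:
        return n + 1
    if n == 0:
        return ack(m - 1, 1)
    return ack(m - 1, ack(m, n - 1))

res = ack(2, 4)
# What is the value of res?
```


ack(2, 4)
= ack(1, ack(2, 3))
First compute ack(2, 3) = 9
= ack(1, 9)
= 11


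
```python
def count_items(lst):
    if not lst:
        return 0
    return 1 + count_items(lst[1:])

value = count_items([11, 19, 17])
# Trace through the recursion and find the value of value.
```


count_items([11, 19, 17])
= 1 + count_items([19, 17])
= 1 + 1 + count_items([17])
= 1 + 1 + 1 + count_items([])
= 1 + 1 + 1 + 0
= 3
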